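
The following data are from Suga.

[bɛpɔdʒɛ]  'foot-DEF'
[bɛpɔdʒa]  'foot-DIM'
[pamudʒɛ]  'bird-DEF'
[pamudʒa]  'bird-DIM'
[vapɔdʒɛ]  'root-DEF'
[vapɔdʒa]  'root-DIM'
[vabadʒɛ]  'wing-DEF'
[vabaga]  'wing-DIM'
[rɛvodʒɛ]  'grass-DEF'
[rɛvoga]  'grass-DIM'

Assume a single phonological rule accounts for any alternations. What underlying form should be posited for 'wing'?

In [vabadʒɛ] and [vabaga] the final segment of 'wing' alternates: [dʒ] ~ [g].
If /dʒ/ were underlying and a rule turned it into [g] before the DIM suffix, 'root' would also alternate; but it has [dʒ] in both [vapɔdʒɛ] and [vapɔdʒa].
The alternation reflects palatalization before a front vowel: /g/ becomes palato-alveolar [dʒ] before a front vowel. /g/ is underlying.

/vabag/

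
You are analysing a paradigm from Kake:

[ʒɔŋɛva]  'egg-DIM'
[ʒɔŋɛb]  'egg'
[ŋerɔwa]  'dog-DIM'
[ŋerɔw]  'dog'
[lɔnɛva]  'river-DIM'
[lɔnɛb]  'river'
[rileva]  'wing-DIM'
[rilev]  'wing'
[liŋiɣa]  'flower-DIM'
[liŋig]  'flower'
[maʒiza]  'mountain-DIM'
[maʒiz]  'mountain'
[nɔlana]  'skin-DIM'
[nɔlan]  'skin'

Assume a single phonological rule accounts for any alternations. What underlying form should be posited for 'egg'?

/ʒɔŋɛb/

In [ʒɔŋɛva] and [ʒɔŋɛb] the final segment of 'egg' alternates: [v] ~ [b].
If /v/ were underlying and a rule turned it into [b] in isolation, 'wing' would also alternate; but it has [v] in both [rileva] and [rilev].
Therefore /b/ is basic and [v] is derived by intervocalic spirantization (voiced stops become fricatives between vowels).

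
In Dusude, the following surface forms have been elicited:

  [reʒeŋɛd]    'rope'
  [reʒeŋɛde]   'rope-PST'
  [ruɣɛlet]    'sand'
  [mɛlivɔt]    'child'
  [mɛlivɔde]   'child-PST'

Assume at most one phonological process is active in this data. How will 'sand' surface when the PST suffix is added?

[ruɣɛlede]

In [mɛlivɔt] and [mɛlivɔde] the final segment of 'child' alternates: [t] ~ [d].
Compare 'rope', with invariant [d] in [reʒeŋɛd] and [reʒeŋɛde]: an analysis with underlying /d/ and a rule producing [t] in isolation would wrongly predict alternation here too.
The alternation reflects intervocalic voicing: voiceless stops become voiced between vowels. /t/ is underlying.
The one attested form of 'sand', [ruɣɛlet], shows underlying /ruɣɛlet/. Applying the same rule between vowels gives [ruɣɛlede].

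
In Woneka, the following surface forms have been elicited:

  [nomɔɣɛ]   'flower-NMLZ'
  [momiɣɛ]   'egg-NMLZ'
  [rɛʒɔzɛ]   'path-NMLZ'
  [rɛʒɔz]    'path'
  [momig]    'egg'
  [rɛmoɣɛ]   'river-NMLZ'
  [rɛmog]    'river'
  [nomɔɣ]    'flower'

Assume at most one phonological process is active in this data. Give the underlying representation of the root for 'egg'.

/momig/

'egg' shows [ɣ] ~ [g] at the end of the stem ([momiɣɛ] vs [momig]).
But 'flower' keeps [ɣ] in both environments ([nomɔɣɛ], [nomɔɣ]), so there is no rule changing /ɣ/ to [g] in isolation.
The alternation reflects intervocalic spirantization: voiced stops become fricatives between vowels. /g/ is underlying.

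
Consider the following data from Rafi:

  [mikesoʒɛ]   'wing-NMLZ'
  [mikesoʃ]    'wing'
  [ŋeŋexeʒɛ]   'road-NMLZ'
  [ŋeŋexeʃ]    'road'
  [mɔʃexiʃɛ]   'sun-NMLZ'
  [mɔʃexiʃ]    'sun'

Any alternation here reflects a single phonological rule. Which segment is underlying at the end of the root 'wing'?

The root 'wing' surfaces as [mikesoʒɛ] and [mikesoʃ], with a stem-final [ʒ] ~ [ʃ] alternation.
If /ʃ/ were underlying and a rule turned it into [ʒ] before the NMLZ suffix, 'sun' would also alternate; but it has [ʃ] in both [mɔʃexiʃɛ] and [mɔʃexiʃ].
So /ʒ/ is underlying, and a rule of word-final obstruent devoicing — voiced obstruents become voiceless word-finally — gives [ʃ].

/ʒ/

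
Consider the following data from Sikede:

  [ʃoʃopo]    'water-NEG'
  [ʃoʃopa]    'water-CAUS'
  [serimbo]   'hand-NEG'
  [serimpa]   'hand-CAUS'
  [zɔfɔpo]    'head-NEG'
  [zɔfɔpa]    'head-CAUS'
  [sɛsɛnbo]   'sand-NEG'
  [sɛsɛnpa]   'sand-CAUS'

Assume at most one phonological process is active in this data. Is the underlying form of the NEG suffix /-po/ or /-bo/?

The NEG morpheme has two allomorphs, [-bo] and [-po].
The CAUS suffix, which begins with [p], is invariant after every stem; so [p] is not altered by any rule here.
The NEG suffix is therefore /-bo/ underlyingly, with post-vocalic devoicing: voiced stops become voiceless after a vowel.

/-bo/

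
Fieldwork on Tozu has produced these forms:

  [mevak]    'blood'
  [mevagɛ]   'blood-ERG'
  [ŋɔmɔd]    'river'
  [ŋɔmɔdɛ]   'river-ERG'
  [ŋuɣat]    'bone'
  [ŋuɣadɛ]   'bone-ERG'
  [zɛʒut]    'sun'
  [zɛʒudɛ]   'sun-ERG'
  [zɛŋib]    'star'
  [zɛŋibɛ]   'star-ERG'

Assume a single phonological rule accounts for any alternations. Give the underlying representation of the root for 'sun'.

/zɛʒut/

The stem for 'sun' ends in [t] in [zɛʒut] but [d] in [zɛʒudɛ].
But 'river' keeps [d] in both environments ([ŋɔmɔd], [ŋɔmɔdɛ]), so there is no rule changing /d/ to [t] in isolation.
The alternation reflects intervocalic voicing: voiceless stops become voiced between vowels. /t/ is underlying.
The underlying form of 'sun' is therefore /zɛʒut/.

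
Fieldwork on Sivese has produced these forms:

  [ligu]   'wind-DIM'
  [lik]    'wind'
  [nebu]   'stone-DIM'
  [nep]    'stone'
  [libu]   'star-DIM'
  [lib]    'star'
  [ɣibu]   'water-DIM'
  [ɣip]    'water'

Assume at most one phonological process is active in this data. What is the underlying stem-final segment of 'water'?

'water' shows [b] ~ [p] at the end of the stem ([ɣibu] vs [ɣip]).
But 'star' keeps [b] in both environments ([libu], [lib]), so there is no rule changing /b/ to [p] in isolation.
Therefore /p/ is basic and [b] is derived by intervocalic voicing (voiceless stops become voiced between vowels).

/p/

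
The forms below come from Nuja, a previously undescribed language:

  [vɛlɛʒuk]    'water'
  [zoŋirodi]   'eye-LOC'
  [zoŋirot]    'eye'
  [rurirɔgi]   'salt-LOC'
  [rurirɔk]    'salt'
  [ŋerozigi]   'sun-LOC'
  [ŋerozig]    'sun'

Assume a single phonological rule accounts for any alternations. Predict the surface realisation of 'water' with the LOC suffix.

'salt' shows [g] ~ [k] at the end of the stem ([rurirɔgi] vs [rurirɔk]).
Compare 'sun', with invariant [g] in [ŋerozigi] and [ŋerozig]: an analysis with underlying /g/ and a rule producing [k] in isolation would wrongly predict alternation here too.
The underlying segment must be /k/; voiceless stops become voiced between vowels, yielding [g] there.
The one attested form of 'water', [vɛlɛʒuk], shows underlying /vɛlɛʒuk/. Applying the same rule between vowels gives [vɛlɛʒugi].

[vɛlɛʒugi]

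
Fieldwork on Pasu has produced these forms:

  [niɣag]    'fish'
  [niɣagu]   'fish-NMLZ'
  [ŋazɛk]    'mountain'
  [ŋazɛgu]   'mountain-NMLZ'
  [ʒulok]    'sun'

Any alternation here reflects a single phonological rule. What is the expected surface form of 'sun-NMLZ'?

In [ŋazɛk] and [ŋazɛgu] the final segment of 'mountain' alternates: [k] ~ [g].
If /g/ were underlying and a rule turned it into [k] in isolation, 'fish' would also alternate; but it has [g] in both [niɣag] and [niɣagu].
The alternation reflects intervocalic voicing: voiceless stops become voiced between vowels. /k/ is underlying.
The one attested form of 'sun', [ʒulok], shows underlying /ʒulok/. Applying the same rule between vowels gives [ʒulogu].

[ʒulogu]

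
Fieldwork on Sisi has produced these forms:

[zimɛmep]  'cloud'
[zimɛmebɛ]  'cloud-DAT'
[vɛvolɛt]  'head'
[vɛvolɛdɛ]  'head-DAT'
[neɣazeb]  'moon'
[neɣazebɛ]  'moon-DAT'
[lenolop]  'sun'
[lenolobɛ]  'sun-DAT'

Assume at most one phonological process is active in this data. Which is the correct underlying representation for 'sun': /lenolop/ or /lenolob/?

The stem for 'sun' ends in [p] in [lenolop] but [b] in [lenolobɛ].
Compare 'moon', with invariant [b] in [neɣazeb] and [neɣazebɛ]: an analysis with underlying /b/ and a rule producing [p] in isolation would wrongly predict alternation here too.
Therefore /p/ is basic and [b] is derived by intervocalic voicing (voiceless stops become voiced between vowels).

/lenolop/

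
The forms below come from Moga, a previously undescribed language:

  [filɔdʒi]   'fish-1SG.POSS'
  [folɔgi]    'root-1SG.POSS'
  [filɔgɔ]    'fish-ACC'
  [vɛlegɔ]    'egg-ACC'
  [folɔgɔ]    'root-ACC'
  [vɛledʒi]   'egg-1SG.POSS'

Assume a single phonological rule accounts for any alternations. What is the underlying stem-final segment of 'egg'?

The root 'egg' surfaces as [vɛlegɔ] and [vɛledʒi], with a stem-final [g] ~ [dʒ] alternation.
But 'root' keeps [g] in both environments ([folɔgɔ], [folɔgi]), so there is no rule changing /g/ to [dʒ] before the 1SG.POSS suffix.
Therefore /dʒ/ is basic and [g] is derived by depalatalization (palato-alveolar /dʒ/ becomes [g] when no front vowel follows).

/dʒ/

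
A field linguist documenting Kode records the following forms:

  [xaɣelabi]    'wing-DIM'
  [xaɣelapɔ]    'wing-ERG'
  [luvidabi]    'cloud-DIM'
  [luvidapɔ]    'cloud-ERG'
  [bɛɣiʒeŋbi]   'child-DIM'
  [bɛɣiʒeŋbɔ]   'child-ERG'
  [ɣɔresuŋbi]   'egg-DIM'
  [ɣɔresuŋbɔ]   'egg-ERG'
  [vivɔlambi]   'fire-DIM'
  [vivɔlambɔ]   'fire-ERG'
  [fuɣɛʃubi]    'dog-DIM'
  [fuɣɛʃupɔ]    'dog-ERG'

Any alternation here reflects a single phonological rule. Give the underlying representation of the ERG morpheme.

/-pɔ/

The ERG morpheme has two allomorphs, [-bɔ] and [-pɔ].
The DIM suffix, which begins with [b], is invariant after every stem; so [b] is not altered by any rule here.
The ERG suffix is therefore /-pɔ/ underlyingly, with post-nasal voicing: voiceless stops become voiced after a nasal.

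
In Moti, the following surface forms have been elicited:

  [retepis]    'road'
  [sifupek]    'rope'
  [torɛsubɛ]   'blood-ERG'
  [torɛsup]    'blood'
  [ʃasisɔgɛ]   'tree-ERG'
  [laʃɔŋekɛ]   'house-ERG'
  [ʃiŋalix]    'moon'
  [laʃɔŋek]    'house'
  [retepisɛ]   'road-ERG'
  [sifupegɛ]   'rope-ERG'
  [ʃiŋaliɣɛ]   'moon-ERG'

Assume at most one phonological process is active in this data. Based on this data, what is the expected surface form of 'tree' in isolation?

[ʃasisɔk]

The root 'rope' surfaces as [sifupegɛ] and [sifupek], with a stem-final [g] ~ [k] alternation.
The stem 'house' ([laʃɔŋekɛ], [laʃɔŋek]) shows [k] unchanged in both environments, so [k] cannot be basic with [g] derived before the ERG suffix.
The alternation reflects word-final obstruent devoicing: voiced obstruents become voiceless word-finally. /g/ is underlying.
The one attested form of 'tree', [ʃasisɔgɛ], shows underlying /ʃasisɔg/. Applying the same rule word-finally gives [ʃasisɔk].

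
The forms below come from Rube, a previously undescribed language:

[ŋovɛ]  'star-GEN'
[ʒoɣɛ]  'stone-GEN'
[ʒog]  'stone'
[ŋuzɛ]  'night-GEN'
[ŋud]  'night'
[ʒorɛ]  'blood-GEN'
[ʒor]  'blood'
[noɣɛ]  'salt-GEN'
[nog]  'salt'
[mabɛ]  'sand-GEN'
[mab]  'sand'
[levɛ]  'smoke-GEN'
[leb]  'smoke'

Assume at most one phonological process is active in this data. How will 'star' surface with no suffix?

The root 'smoke' surfaces as [levɛ] and [leb], with a stem-final [v] ~ [b] alternation.
The stem 'sand' ([mabɛ], [mab]) shows [b] unchanged in both environments, so [b] cannot be basic with [v] derived before the GEN suffix.
The alternation reflects word-final hardening: voiced fricatives become stops word-finally. /v/ is underlying.
From [ŋovɛ] the stem 'star' is /ŋov/; word-finally this yields [ŋob].

[ŋob]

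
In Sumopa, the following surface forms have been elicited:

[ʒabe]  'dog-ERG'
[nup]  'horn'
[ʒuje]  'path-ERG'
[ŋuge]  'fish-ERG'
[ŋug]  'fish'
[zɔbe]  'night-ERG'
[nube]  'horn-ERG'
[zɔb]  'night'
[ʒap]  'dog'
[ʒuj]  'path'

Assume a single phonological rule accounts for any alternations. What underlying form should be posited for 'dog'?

/ʒap/

The root 'dog' surfaces as [ʒap] and [ʒabe], with a stem-final [p] ~ [b] alternation.
But 'night' keeps [b] in both environments ([zɔb], [zɔbe]), so there is no rule changing /b/ to [p] in isolation.
The underlying segment must be /p/; voiceless stops become voiced between vowels, yielding [b] there.
The underlying form of 'dog' is therefore /ʒap/.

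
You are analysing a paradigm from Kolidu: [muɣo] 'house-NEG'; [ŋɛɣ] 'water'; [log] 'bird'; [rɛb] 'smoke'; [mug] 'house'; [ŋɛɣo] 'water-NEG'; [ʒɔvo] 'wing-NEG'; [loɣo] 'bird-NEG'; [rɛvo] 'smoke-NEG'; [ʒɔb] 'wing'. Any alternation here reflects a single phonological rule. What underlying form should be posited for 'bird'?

The root 'bird' surfaces as [loɣo] and [log], with a stem-final [ɣ] ~ [g] alternation.
But 'water' keeps [ɣ] in both environments ([ŋɛɣo], [ŋɛɣ]), so there is no rule changing /ɣ/ to [g] in isolation.
Therefore /g/ is basic and [ɣ] is derived by intervocalic spirantization (voiced stops become fricatives between vowels).
Hence 'bird' is /log/ underlyingly.

/log/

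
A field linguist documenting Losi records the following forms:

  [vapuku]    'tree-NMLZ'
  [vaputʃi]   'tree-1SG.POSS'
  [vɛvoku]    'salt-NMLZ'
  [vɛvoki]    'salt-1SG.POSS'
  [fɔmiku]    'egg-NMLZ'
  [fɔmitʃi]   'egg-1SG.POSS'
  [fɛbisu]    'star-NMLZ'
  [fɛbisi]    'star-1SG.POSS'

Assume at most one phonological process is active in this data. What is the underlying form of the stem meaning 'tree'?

/vaputʃ/

'tree' shows [k] ~ [tʃ] at the end of the stem ([vapuku] vs [vaputʃi]).
The stem 'salt' ([vɛvoku], [vɛvoki]) shows [k] unchanged in both environments, so [k] cannot be basic with [tʃ] derived before the 1SG.POSS suffix.
So /tʃ/ is underlying, and a rule of depalatalization — palato-alveolar /tʃ/ becomes [k] when no front vowel follows — gives [k].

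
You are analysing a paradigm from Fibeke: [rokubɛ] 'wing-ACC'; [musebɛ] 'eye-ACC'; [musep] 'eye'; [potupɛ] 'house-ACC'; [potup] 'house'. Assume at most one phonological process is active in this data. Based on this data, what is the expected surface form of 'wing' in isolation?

[rokup]

'eye' shows [b] ~ [p] at the end of the stem ([musebɛ] vs [musep]).
But 'house' keeps [p] in both environments ([potupɛ], [potup]), so there is no rule changing /p/ to [b] before the ACC suffix.
The underlying segment must be /b/; voiced obstruents become voiceless word-finally, yielding [p] there.
From [rokubɛ] the stem 'wing' is /rokub/; word-finally this yields [rokup].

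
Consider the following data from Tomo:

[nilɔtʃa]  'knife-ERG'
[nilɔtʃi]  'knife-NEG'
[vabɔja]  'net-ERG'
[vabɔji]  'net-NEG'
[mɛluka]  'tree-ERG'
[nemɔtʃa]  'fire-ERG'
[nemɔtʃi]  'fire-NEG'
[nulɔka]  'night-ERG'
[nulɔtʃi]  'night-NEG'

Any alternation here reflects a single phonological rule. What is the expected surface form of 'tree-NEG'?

The stem for 'night' ends in [k] in [nulɔka] but [tʃ] in [nulɔtʃi].
The stem 'fire' ([nemɔtʃa], [nemɔtʃi]) shows [tʃ] unchanged in both environments, so [tʃ] cannot be basic with [k] derived before the ERG suffix.
So /k/ is underlying, and a rule of palatalization before a front vowel — /k/ becomes palato-alveolar [tʃ] before a front vowel — gives [tʃ].
The one attested form of 'tree', [mɛluka], shows underlying /mɛluk/. Applying the same rule before a front vowel gives [mɛlutʃi].

[mɛlutʃi]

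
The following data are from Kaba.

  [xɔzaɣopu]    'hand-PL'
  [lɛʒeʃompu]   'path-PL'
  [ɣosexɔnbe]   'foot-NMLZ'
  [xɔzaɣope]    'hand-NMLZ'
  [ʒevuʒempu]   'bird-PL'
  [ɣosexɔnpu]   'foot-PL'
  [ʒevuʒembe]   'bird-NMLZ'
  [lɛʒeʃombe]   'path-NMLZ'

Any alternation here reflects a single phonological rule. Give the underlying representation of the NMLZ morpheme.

/-be/

The NMLZ suffix surfaces as [-be] and [-pe], depending on the final segment of the stem.
By contrast the PL suffix keeps its initial [p] throughout — that segment must be underlying.
The NMLZ suffix is therefore /-be/ underlyingly, with post-vocalic devoicing: voiced stops become voiceless after a vowel.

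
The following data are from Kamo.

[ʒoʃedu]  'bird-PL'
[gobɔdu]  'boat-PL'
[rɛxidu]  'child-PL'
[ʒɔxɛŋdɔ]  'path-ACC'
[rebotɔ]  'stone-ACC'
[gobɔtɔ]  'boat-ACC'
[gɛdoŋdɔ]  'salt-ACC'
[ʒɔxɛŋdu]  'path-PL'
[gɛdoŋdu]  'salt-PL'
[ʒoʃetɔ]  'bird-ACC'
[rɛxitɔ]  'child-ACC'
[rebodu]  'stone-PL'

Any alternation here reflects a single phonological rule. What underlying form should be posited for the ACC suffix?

The ACC suffix surfaces as [-dɔ] and [-tɔ], depending on the final segment of the stem.
By contrast the PL suffix keeps its initial [d] throughout — that segment must be underlying.
The ACC suffix is therefore /-tɔ/ underlyingly, with post-nasal voicing: voiceless stops become voiced after a nasal.

/-tɔ/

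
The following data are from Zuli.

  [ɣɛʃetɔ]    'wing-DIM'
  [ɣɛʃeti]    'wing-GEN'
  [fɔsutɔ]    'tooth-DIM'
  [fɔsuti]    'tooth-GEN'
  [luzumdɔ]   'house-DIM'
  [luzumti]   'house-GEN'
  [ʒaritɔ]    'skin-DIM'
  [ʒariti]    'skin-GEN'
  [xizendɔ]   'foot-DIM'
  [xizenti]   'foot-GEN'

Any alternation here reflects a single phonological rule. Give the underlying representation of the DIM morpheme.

The DIM suffix surfaces as [-dɔ] and [-tɔ], depending on the final segment of the stem.
The GEN suffix, which begins with [t], is invariant after every stem; so [t] is not altered by any rule here.
So the underlying form is /-dɔ/, and voiced stops become voiceless after a vowel.

/-dɔ/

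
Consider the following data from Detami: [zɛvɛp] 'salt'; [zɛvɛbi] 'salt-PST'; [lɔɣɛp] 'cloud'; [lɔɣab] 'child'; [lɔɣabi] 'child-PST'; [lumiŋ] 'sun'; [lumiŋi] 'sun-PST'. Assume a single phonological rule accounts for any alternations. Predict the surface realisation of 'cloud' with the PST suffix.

[lɔɣɛbi]

'salt' shows [p] ~ [b] at the end of the stem ([zɛvɛp] vs [zɛvɛbi]).
Compare 'child', with invariant [b] in [lɔɣab] and [lɔɣabi]: an analysis with underlying /b/ and a rule producing [p] in isolation would wrongly predict alternation here too.
The underlying segment must be /p/; voiceless stops become voiced between vowels, yielding [b] there.
From [lɔɣɛp] the stem 'cloud' is /lɔɣɛp/; between vowels this yields [lɔɣɛbi].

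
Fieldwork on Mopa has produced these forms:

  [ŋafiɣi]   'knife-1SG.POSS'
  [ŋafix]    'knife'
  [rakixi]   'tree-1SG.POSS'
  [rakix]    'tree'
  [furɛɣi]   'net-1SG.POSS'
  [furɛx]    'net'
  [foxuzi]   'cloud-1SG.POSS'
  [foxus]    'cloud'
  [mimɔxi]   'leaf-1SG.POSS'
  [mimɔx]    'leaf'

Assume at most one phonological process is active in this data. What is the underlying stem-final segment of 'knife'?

/ɣ/

'knife' shows [ɣ] ~ [x] at the end of the stem ([ŋafiɣi] vs [ŋafix]).
Compare 'leaf', with invariant [x] in [mimɔxi] and [mimɔx]: an analysis with underlying /x/ and a rule producing [ɣ] before the 1SG.POSS suffix would wrongly predict alternation here too.
Therefore /ɣ/ is basic and [x] is derived by word-final obstruent devoicing (voiced obstruents become voiceless word-finally).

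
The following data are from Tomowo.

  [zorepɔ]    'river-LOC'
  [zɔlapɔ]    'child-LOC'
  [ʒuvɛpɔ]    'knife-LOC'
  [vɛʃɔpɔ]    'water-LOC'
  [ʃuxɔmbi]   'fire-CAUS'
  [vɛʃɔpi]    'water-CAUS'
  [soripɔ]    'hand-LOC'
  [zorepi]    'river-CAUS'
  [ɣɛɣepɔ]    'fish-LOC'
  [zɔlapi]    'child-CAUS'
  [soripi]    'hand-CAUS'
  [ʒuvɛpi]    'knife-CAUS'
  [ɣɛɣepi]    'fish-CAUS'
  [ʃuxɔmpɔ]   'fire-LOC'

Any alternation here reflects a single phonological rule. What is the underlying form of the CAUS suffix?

The CAUS morpheme has two allomorphs, [-bi] and [-pi].
By contrast the LOC suffix keeps its initial [p] throughout — that segment must be underlying.
So the underlying form is /-bi/, and voiced stops become voiceless after a vowel.

/-bi/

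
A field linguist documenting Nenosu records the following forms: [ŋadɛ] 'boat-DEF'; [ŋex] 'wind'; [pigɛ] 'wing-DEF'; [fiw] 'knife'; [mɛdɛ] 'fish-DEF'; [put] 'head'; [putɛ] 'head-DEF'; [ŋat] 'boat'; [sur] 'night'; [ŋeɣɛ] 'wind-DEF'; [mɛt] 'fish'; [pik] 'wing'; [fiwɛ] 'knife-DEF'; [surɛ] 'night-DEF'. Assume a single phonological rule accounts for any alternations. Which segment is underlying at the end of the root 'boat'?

'boat' shows [d] ~ [t] at the end of the stem ([ŋadɛ] vs [ŋat]).
If /t/ were underlying and a rule turned it into [d] before the DEF suffix, 'head' would also alternate; but it has [t] in both [putɛ] and [put].
Therefore /d/ is basic and [t] is derived by word-final obstruent devoicing (voiced obstruents become voiceless word-finally).

/d/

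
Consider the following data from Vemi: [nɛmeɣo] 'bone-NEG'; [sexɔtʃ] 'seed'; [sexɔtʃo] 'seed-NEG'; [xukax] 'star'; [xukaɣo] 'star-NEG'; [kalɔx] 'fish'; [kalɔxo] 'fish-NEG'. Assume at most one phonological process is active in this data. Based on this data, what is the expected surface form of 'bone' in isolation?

'star' shows [x] ~ [ɣ] at the end of the stem ([xukax] vs [xukaɣo]).
But 'fish' keeps [x] in both environments ([kalɔx], [kalɔxo]), so there is no rule changing /x/ to [ɣ] before the NEG suffix.
So /ɣ/ is underlying, and a rule of word-final obstruent devoicing — voiced obstruents become voiceless word-finally — gives [x].
From [nɛmeɣo] the stem 'bone' is /nɛmeɣ/; word-finally this yields [nɛmex].

[nɛmex]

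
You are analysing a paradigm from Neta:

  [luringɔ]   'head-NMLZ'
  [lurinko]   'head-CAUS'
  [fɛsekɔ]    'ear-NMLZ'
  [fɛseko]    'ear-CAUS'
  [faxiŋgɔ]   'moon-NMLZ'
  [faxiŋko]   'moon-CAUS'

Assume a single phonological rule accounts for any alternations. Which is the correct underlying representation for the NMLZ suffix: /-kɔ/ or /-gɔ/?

The NMLZ morpheme has two allomorphs, [-gɔ] and [-kɔ].
By contrast the CAUS suffix keeps its initial [k] throughout — that segment must be underlying.
The NMLZ suffix is therefore /-gɔ/ underlyingly, with post-vocalic devoicing: voiced stops become voiceless after a vowel.

/-gɔ/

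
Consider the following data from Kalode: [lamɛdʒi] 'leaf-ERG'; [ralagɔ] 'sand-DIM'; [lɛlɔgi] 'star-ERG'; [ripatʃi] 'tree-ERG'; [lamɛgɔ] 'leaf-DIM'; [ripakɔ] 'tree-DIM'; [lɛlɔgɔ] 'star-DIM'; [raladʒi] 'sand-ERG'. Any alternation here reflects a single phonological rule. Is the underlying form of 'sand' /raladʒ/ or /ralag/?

/raladʒ/

'sand' shows [g] ~ [dʒ] at the end of the stem ([ralagɔ] vs [raladʒi]).
If /g/ were underlying and a rule turned it into [dʒ] before the ERG suffix, 'star' would also alternate; but it has [g] in both [lɛlɔgɔ] and [lɛlɔgi].
Therefore /dʒ/ is basic and [g] is derived by depalatalization (palato-alveolar /tʃ/ and /dʒ/ become [k] and [g] when no front vowel follows).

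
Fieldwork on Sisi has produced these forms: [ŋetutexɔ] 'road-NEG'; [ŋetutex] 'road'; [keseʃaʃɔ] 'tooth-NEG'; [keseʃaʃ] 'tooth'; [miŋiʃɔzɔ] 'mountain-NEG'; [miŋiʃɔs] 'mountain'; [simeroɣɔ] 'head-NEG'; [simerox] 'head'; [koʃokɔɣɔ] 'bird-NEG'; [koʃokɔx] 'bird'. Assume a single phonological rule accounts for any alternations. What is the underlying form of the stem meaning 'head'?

/simeroɣ/

The root 'head' surfaces as [simeroɣɔ] and [simerox], with a stem-final [ɣ] ~ [x] alternation.
Compare 'road', with invariant [x] in [ŋetutexɔ] and [ŋetutex]: an analysis with underlying /x/ and a rule producing [ɣ] before the NEG suffix would wrongly predict alternation here too.
The alternation reflects word-final obstruent devoicing: voiced obstruents become voiceless word-finally. /ɣ/ is underlying.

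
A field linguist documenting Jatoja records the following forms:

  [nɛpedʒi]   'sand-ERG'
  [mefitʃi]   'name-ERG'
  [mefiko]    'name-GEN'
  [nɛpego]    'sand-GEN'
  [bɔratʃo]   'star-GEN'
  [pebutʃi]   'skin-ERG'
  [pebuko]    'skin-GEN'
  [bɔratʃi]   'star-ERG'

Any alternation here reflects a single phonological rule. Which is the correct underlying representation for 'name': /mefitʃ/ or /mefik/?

/mefik/

The stem for 'name' ends in [k] in [mefiko] but [tʃ] in [mefitʃi].
The stem 'star' ([bɔratʃo], [bɔratʃi]) shows [tʃ] unchanged in both environments, so [tʃ] cannot be basic with [k] derived before the GEN suffix.
The alternation reflects palatalization before a front vowel: /k/ and /g/ become palato-alveolar [tʃ] and [dʒ] before a front vowel. /k/ is underlying.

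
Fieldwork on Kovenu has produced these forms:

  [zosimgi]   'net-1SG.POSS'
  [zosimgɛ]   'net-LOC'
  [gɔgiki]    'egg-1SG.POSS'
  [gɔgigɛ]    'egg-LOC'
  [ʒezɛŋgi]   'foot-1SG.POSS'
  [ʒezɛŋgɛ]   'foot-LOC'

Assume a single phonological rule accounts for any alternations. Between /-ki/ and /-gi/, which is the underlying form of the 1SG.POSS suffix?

The 1SG.POSS morpheme has two allomorphs, [-gi] and [-ki].
The LOC suffix, which begins with [g], is invariant after every stem; so [g] is not altered by any rule here.
The 1SG.POSS suffix is therefore /-ki/ underlyingly, with post-nasal voicing: voiceless stops become voiced after a nasal.

/-ki/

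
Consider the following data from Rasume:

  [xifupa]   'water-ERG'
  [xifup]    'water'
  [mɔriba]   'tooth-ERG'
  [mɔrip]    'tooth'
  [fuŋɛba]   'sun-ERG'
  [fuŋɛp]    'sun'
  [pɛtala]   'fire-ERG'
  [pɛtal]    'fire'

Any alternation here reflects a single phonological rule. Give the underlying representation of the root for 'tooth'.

/mɔrib/

'tooth' shows [b] ~ [p] at the end of the stem ([mɔriba] vs [mɔrip]).
If /p/ were underlying and a rule turned it into [b] before the ERG suffix, 'water' would also alternate; but it has [p] in both [xifupa] and [xifup].
The alternation reflects word-final obstruent devoicing: voiced obstruents become voiceless word-finally. /b/ is underlying.
So 'tooth' = /mɔrib/.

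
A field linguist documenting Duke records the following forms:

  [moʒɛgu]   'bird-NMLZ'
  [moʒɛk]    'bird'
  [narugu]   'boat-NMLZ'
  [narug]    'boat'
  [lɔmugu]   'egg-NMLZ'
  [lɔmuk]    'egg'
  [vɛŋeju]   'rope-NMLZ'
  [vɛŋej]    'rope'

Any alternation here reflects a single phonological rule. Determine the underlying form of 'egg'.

In [lɔmugu] and [lɔmuk] the final segment of 'egg' alternates: [g] ~ [k].
The stem 'boat' ([narugu], [narug]) shows [g] unchanged in both environments, so [g] cannot be basic with [k] derived in isolation.
Therefore /k/ is basic and [g] is derived by intervocalic voicing (voiceless stops become voiced between vowels).

/lɔmuk/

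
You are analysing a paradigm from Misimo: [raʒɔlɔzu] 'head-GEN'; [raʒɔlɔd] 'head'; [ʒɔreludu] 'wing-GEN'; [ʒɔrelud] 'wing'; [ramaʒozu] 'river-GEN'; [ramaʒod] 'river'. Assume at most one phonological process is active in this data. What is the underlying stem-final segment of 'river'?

/z/

In [ramaʒozu] and [ramaʒod] the final segment of 'river' alternates: [z] ~ [d].
Compare 'wing', with invariant [d] in [ʒɔreludu] and [ʒɔrelud]: an analysis with underlying /d/ and a rule producing [z] before the GEN suffix would wrongly predict alternation here too.
The underlying segment must be /z/; voiced fricatives become stops word-finally, yielding [d] there.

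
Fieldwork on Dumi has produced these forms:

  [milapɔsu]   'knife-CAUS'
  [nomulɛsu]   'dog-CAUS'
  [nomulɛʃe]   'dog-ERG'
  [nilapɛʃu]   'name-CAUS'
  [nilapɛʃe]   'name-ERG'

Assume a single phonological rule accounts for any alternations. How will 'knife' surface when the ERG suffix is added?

[milapɔʃe]

The stem for 'dog' ends in [s] in [nomulɛsu] but [ʃ] in [nomulɛʃe].
The stem 'name' ([nilapɛʃu], [nilapɛʃe]) shows [ʃ] unchanged in both environments, so [ʃ] cannot be basic with [s] derived before the CAUS suffix.
The alternation reflects palatalization before a front vowel: /s/ becomes palato-alveolar [ʃ] before a front vowel. /s/ is underlying.
From [milapɔsu] the stem 'knife' is /milapɔs/; before a front vowel this yields [milapɔʃe].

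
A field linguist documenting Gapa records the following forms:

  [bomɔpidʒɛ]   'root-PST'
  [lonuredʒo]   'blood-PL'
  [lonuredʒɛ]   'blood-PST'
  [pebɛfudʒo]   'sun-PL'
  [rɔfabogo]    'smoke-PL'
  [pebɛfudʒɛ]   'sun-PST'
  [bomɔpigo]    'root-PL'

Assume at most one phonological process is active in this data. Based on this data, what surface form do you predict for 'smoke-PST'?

[rɔfabodʒɛ]

'root' shows [g] ~ [dʒ] at the end of the stem ([bomɔpigo] vs [bomɔpidʒɛ]).
If /dʒ/ were underlying and a rule turned it into [g] before the PL suffix, 'blood' would also alternate; but it has [dʒ] in both [lonuredʒo] and [lonuredʒɛ].
The alternation reflects palatalization before a front vowel: /g/ becomes palato-alveolar [dʒ] before a front vowel. /g/ is underlying.
The one attested form of 'smoke', [rɔfabogo], shows underlying /rɔfabog/. Applying the same rule before a front vowel gives [rɔfabodʒɛ].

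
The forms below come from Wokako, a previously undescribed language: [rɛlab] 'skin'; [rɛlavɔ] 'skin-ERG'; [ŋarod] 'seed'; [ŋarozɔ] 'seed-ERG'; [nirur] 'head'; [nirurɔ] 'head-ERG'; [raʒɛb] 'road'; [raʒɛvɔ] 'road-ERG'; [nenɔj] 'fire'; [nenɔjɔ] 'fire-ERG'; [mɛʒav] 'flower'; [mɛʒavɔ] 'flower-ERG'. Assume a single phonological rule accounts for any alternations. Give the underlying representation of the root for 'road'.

'road' shows [b] ~ [v] at the end of the stem ([raʒɛb] vs [raʒɛvɔ]).
But 'flower' keeps [v] in both environments ([mɛʒav], [mɛʒavɔ]), so there is no rule changing /v/ to [b] in isolation.
So /b/ is underlying, and a rule of intervocalic spirantization — voiced stops become fricatives between vowels — gives [v].
Hence 'road' is /raʒɛb/ underlyingly.

/raʒɛb/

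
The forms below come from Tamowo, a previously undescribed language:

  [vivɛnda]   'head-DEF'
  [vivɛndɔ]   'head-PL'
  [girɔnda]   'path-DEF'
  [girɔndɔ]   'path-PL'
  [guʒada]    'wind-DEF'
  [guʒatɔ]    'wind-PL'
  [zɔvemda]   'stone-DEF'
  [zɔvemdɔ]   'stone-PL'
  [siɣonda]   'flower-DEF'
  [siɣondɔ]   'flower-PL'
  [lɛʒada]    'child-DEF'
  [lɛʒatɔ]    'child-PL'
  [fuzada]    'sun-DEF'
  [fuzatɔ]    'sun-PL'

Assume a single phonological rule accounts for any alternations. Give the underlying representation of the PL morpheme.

/-tɔ/

The PL suffix surfaces as [-dɔ] and [-tɔ], depending on the final segment of the stem.
By contrast the DEF suffix keeps its initial [d] throughout — that segment must be underlying.
So the underlying form is /-tɔ/, and voiceless stops become voiced after a nasal.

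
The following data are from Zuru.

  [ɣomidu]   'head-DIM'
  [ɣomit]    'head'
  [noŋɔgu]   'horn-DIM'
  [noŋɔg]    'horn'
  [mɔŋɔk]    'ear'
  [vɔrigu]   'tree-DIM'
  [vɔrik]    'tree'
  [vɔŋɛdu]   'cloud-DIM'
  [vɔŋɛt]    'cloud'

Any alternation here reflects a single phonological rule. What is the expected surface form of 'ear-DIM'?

In [vɔrigu] and [vɔrik] the final segment of 'tree' alternates: [g] ~ [k].
But 'horn' keeps [g] in both environments ([noŋɔgu], [noŋɔg]), so there is no rule changing /g/ to [k] in isolation.
The alternation reflects intervocalic voicing: voiceless stops become voiced between vowels. /k/ is underlying.
From [mɔŋɔk] the stem 'ear' is /mɔŋɔk/; between vowels this yields [mɔŋɔgu].

[mɔŋɔgu]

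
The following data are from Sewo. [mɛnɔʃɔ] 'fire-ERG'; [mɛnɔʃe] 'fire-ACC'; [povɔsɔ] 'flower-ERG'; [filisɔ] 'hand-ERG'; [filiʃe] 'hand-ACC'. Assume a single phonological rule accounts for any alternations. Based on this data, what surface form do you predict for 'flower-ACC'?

[povɔʃe]

The stem for 'hand' ends in [s] in [filisɔ] but [ʃ] in [filiʃe].
The stem 'fire' ([mɛnɔʃɔ], [mɛnɔʃe]) shows [ʃ] unchanged in both environments, so [ʃ] cannot be basic with [s] derived before the ERG suffix.
The alternation reflects palatalization before a front vowel: /s/ becomes palato-alveolar [ʃ] before a front vowel. /s/ is underlying.
From [povɔsɔ] the stem 'flower' is /povɔs/; before a front vowel this yields [povɔʃe].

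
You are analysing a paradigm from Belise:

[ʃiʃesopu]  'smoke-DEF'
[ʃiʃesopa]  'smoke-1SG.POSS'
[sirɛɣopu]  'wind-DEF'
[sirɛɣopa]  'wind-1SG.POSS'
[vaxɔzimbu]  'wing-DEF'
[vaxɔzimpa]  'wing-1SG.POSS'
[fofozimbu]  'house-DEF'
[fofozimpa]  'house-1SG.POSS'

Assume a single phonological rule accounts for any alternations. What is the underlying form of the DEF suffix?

/-bu/

The DEF suffix surfaces as [-bu] and [-pu], depending on the final segment of the stem.
By contrast the 1SG.POSS suffix keeps its initial [p] throughout — that segment must be underlying.
The DEF suffix is therefore /-bu/ underlyingly, with post-vocalic devoicing: voiced stops become voiceless after a vowel.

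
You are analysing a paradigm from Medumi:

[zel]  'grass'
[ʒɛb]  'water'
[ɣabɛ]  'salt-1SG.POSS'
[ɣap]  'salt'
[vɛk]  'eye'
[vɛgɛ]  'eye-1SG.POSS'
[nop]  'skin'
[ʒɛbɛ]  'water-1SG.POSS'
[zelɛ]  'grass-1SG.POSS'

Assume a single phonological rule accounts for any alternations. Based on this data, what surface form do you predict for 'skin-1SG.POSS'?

'salt' shows [b] ~ [p] at the end of the stem ([ɣabɛ] vs [ɣap]).
If /b/ were underlying and a rule turned it into [p] in isolation, 'water' would also alternate; but it has [b] in both [ʒɛbɛ] and [ʒɛb].
So /p/ is underlying, and a rule of intervocalic voicing — voiceless stops become voiced between vowels — gives [b].
The one attested form of 'skin', [nop], shows underlying /nop/. Applying the same rule between vowels gives [nobɛ].

[nobɛ]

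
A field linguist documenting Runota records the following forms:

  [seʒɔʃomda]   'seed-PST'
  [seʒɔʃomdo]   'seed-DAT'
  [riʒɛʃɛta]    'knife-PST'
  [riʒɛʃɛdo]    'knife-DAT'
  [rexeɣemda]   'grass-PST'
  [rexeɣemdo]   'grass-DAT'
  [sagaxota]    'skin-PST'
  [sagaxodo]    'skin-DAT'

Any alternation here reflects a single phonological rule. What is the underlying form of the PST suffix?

The PST suffix surfaces as [-da] and [-ta], depending on the final segment of the stem.
By contrast the DAT suffix keeps its initial [d] throughout — that segment must be underlying.
The PST suffix is therefore /-ta/ underlyingly, with post-nasal voicing: voiceless stops become voiced after a nasal.

/-ta/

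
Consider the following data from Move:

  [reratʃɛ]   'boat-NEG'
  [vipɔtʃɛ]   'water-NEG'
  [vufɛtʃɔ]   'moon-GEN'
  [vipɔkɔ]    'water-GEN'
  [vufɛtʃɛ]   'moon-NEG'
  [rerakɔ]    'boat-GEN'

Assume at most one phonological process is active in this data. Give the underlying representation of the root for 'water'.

/vipɔk/

'water' shows [tʃ] ~ [k] at the end of the stem ([vipɔtʃɛ] vs [vipɔkɔ]).
But 'moon' keeps [tʃ] in both environments ([vufɛtʃɛ], [vufɛtʃɔ]), so there is no rule changing /tʃ/ to [k] before the GEN suffix.
The underlying segment must be /k/; /k/ becomes palato-alveolar [tʃ] before a front vowel, yielding [tʃ] there.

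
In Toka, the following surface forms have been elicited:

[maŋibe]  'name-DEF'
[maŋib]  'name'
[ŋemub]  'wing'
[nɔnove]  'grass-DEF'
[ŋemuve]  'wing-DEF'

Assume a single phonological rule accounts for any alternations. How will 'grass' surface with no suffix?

In [ŋemub] and [ŋemuve] the final segment of 'wing' alternates: [b] ~ [v].
But 'name' keeps [b] in both environments ([maŋib], [maŋibe]), so there is no rule changing /b/ to [v] before the DEF suffix.
The alternation reflects word-final hardening: voiced fricatives become stops word-finally. /v/ is underlying.
From [nɔnove] the stem 'grass' is /nɔnov/; word-finally this yields [nɔnob].

[nɔnob]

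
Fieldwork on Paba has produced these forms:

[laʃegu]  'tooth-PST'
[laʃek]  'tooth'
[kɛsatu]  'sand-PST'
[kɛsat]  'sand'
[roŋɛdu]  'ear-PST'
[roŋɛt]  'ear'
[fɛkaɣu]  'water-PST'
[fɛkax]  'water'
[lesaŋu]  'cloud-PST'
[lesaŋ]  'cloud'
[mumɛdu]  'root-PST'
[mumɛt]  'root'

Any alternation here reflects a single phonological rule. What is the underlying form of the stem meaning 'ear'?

The stem for 'ear' ends in [d] in [roŋɛdu] but [t] in [roŋɛt].
But 'sand' keeps [t] in both environments ([kɛsatu], [kɛsat]), so there is no rule changing /t/ to [d] before the PST suffix.
So /d/ is underlying, and a rule of word-final obstruent devoicing — voiced obstruents become voiceless word-finally — gives [t].
The underlying form of 'ear' is therefore /roŋɛd/.

/roŋɛd/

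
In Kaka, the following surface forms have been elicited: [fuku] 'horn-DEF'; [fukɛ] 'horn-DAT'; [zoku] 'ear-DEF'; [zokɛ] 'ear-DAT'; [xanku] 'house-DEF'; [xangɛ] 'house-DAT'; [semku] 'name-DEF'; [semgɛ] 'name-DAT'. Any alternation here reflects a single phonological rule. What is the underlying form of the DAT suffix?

The DAT morpheme has two allomorphs, [-gɛ] and [-kɛ].
By contrast the DEF suffix keeps its initial [k] throughout — that segment must be underlying.
So the underlying form is /-gɛ/, and voiced stops become voiceless after a vowel.

/-gɛ/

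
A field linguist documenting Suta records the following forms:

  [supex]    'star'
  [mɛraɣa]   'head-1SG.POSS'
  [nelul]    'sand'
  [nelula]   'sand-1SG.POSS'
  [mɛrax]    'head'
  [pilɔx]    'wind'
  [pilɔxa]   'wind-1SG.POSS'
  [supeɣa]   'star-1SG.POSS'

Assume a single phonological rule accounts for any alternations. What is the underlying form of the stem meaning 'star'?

In [supex] and [supeɣa] the final segment of 'star' alternates: [x] ~ [ɣ].
If /x/ were underlying and a rule turned it into [ɣ] before the 1SG.POSS suffix, 'wind' would also alternate; but it has [x] in both [pilɔx] and [pilɔxa].
The alternation reflects word-final obstruent devoicing: voiced obstruents become voiceless word-finally. /ɣ/ is underlying.

/supeɣ/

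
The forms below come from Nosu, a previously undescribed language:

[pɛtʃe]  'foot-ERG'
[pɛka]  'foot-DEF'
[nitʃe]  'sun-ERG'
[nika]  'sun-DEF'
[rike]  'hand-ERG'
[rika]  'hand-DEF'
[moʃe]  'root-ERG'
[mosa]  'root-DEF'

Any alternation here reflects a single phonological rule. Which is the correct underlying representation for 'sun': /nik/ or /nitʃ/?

The stem for 'sun' ends in [tʃ] in [nitʃe] but [k] in [nika].
Compare 'hand', with invariant [k] in [rike] and [rika]: an analysis with underlying /k/ and a rule producing [tʃ] before the ERG suffix would wrongly predict alternation here too.
The alternation reflects depalatalization: palato-alveolar /tʃ/ and /ʃ/ become [k] and [s] when no front vowel follows. /tʃ/ is underlying.

/nitʃ/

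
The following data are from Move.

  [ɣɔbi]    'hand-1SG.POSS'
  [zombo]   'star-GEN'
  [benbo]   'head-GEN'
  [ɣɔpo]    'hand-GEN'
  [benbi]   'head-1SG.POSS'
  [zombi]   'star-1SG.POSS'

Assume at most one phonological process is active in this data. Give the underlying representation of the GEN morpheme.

The GEN morpheme has two allomorphs, [-bo] and [-po].
The 1SG.POSS suffix, which begins with [b], is invariant after every stem; so [b] is not altered by any rule here.
So the underlying form is /-po/, and voiceless stops become voiced after a nasal.

/-po/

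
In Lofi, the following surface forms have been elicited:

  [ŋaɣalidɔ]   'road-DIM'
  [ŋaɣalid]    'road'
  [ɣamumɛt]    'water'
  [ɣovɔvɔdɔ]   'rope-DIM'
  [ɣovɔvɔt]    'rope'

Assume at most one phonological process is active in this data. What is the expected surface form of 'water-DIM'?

[ɣamumɛdɔ]

In [ɣovɔvɔt] and [ɣovɔvɔdɔ] the final segment of 'rope' alternates: [t] ~ [d].
But 'road' keeps [d] in both environments ([ŋaɣalid], [ŋaɣalidɔ]), so there is no rule changing /d/ to [t] in isolation.
Therefore /t/ is basic and [d] is derived by intervocalic voicing (voiceless stops become voiced between vowels).
The one attested form of 'water', [ɣamumɛt], shows underlying /ɣamumɛt/. Applying the same rule between vowels gives [ɣamumɛdɔ].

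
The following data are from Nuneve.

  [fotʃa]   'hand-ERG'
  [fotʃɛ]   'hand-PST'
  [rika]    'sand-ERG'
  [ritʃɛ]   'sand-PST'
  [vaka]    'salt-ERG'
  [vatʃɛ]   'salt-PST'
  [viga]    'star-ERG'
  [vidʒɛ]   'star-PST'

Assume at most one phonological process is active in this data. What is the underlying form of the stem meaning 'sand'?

/rik/

The stem for 'sand' ends in [k] in [rika] but [tʃ] in [ritʃɛ].
Compare 'hand', with invariant [tʃ] in [fotʃa] and [fotʃɛ]: an analysis with underlying /tʃ/ and a rule producing [k] before the ERG suffix would wrongly predict alternation here too.
The alternation reflects palatalization before a front vowel: /k/ and /g/ become palato-alveolar [tʃ] and [dʒ] before a front vowel. /k/ is underlying.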